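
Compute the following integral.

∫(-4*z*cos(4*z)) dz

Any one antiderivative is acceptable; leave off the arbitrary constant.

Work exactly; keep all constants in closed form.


Answer: -z*sin(4*z) - cos(4*z)/4.


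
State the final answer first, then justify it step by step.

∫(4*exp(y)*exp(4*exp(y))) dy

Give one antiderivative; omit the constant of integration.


The answer is exp(4*exp(y)).
Step 1. Substitute u = exp(y), turning ∫(4*exp(y)*exp(4*exp(y))) dy into ∫(4*exp(4*u)) du: now ∫(4*exp(4*u)) du.
Step 2. Evaluate the standard form: now exp(4*u).
Step 3. Substitute back u = exp(y): now exp(4*exp(y)).
Answer: exp(4*exp(y)).


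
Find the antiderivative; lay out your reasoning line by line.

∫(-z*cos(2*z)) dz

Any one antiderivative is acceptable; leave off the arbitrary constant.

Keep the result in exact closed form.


Step 1. Integrate ∫(-z*cos(2*z)) dz by parts with u = z, dv = (-cos(2*z)) dz, so v = -sin(2*z)/2: now -z*sin(2*z)/2 + ∫(sin(2*z)/2) dz.
Step 2. Evaluate the standard form: now -z*sin(2*z)/2 - cos(2*z)/4.
Answer: -z*sin(2*z)/2 - cos(2*z)/4.


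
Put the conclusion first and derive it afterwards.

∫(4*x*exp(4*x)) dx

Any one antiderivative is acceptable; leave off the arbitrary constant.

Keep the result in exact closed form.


The answer is x*exp(4*x) - exp(4*x)/4.
Step 1. Integrate ∫(4*x*exp(4*x)) dx by parts with u = x, dv = (4*exp(4*x)) dx, so v = exp(4*x): now x*exp(4*x) + ∫(-exp(4*x)) dx.
Step 2. Evaluate the standard form: now x*exp(4*x) - exp(4*x)/4.
Answer: x*exp(4*x) - exp(4*x)/4.


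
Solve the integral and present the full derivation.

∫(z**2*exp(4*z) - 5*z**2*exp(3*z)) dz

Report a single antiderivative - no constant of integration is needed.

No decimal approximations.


Step 1. Rewrite: now ∫(-5*z**2*exp(3*z)) dz + ∫(z**2*exp(4*z)) dz.
Step 2. Integrate ∫(z**2*exp(4*z)) dz by parts with u = z**2, dv = (exp(4*z)) dz, so v = exp(4*z)/4: now z**2*exp(4*z)/4 + ∫(-z*exp(4*z)/2) dz + ∫(-5*z**2*exp(3*z)) dz.
Step 3. Integrate ∫(-z*exp(4*z)/2) dz by parts with u = z, dv = (-exp(4*z)/2) dz, so v = -exp(4*z)/8: now z**2*exp(4*z)/4 - z*exp(4*z)/8 + ∫(-5*z**2*exp(3*z)) dz + ∫(exp(4*z)/8) dz.
Step 4. Evaluate the standard form: now z**2*exp(4*z)/4 - z*exp(4*z)/8 + exp(4*z)/32 + ∫(-5*z**2*exp(3*z)) dz.
Step 5. Integrate ∫(-5*z**2*exp(3*z)) dz by parts with u = z**2, dv = (-5*exp(3*z)) dz, so v = -5*exp(3*z)/3: now z**2*exp(4*z)/4 - 5*z**2*exp(3*z)/3 - z*exp(4*z)/8 + exp(4*z)/32 + ∫(10*z*exp(3*z)/3) dz.
Step 6. Integrate ∫(10*z*exp(3*z)/3) dz by parts with u = z, dv = (10*exp(3*z)/3) dz, so v = 10*exp(3*z)/9: now z**2*exp(4*z)/4 - 5*z**2*exp(3*z)/3 - z*exp(4*z)/8 + 10*z*exp(3*z)/9 + exp(4*z)/32 + ∫(-10*exp(3*z)/9) dz.
Step 7. Evaluate the standard form: now z**2*exp(4*z)/4 - 5*z**2*exp(3*z)/3 - z*exp(4*z)/8 + 10*z*exp(3*z)/9 + exp(4*z)/32 - 10*exp(3*z)/27.
Answer: z**2*exp(4*z)/4 - 5*z**2*exp(3*z)/3 - z*exp(4*z)/8 + 10*z*exp(3*z)/9 + exp(4*z)/32 - 10*exp(3*z)/27.


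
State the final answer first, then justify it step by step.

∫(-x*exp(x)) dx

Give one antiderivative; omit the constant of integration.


The answer is -x*exp(x) + exp(x).
Step 1. Integrate ∫(-x*exp(x)) dx by parts with u = x, dv = (-exp(x)) dx, so v = -exp(x): now -x*exp(x) + ∫(exp(x)) dx.
Step 2. Evaluate the standard form: now -x*exp(x) + exp(x).
Answer: -x*exp(x) + exp(x).


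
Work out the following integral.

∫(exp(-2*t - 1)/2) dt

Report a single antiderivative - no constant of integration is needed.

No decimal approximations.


Answer: -exp(-2*t - 1)/4.


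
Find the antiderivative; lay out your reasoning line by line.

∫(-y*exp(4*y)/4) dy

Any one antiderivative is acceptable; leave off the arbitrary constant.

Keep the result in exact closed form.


Step 1. Integrate ∫(-y*exp(4*y)/4) dy by parts with u = y, dv = (-exp(4*y)/4) dy, so v = -exp(4*y)/16: now -y*exp(4*y)/16 + ∫(exp(4*y)/16) dy.
Step 2. Evaluate the standard form: now -y*exp(4*y)/16 + exp(4*y)/64.
Answer: -y*exp(4*y)/16 + exp(4*y)/64.


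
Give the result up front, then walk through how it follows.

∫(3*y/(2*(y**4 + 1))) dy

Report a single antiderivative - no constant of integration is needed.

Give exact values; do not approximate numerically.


The answer is 3*atan(y**2)/4.
Step 1. Substitute u = y**2, turning ∫(3*y/(2*(y**4 + 1))) dy into ∫(3/(4*(u**2 + 1))) du: now ∫(3/(4*(u**2 + 1))) du.
Step 2. Evaluate the standard form: now 3*atan(u)/4.
Step 3. Substitute back u = y**2: now 3*atan(y**2)/4.
Answer: 3*atan(y**2)/4.


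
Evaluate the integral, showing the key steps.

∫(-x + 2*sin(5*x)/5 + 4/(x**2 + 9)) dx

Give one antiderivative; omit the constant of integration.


Step 1. Rewrite: now ∫(-x) dx + ∫(4/(x**2 + 9)) dx + ∫(2*sin(5*x)/5) dx.
Step 2. Evaluate the standard form: now -x**2/2 + ∫(4/(x**2 + 9)) dx + ∫(2*sin(5*x)/5) dx.
Step 3. Evaluate the standard form: now -x**2/2 + 4*atan(x/3)/3 + ∫(2*sin(5*x)/5) dx.
Step 4. Evaluate the standard form: now -x**2/2 - 2*cos(5*x)/25 + 4*atan(x/3)/3.
Answer: -x**2/2 - 2*cos(5*x)/25 + 4*atan(x/3)/3.


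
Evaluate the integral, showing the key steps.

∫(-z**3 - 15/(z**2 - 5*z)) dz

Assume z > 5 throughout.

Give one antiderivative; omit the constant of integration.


Step 1. Rewrite: now ∫(-z**3) dz + ∫(-15/(z**2 - 5*z)) dz.
Step 2. Evaluate the standard form: now -z**4/4 + ∫(-15/(z**2 - 5*z)) dz.
Step 3. Decompose ∫(-15/(z**2 - 5*z)) dz by partial fractions, -15/(z**2 - 5*z) = -3/(z - 5) + 3/z: now -z**4/4 + ∫(3/z) dz + ∫(-3/(z - 5)) dz.
Step 4. Evaluate the standard form [assuming z > 0]: now -z**4/4 + 3*log(z) + ∫(-3/(z - 5)) dz.
Step 5. Evaluate the standard form [assuming z > 5]: now -z**4/4 + 3*log(z) - 3*log(z - 5).
Answer: -z**4/4 + 3*log(z) - 3*log(z - 5).


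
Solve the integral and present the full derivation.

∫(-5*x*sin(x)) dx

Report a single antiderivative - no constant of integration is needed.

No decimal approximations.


Step 1. Integrate ∫(-5*x*sin(x)) dx by parts with u = x, dv = (-5*sin(x)) dx, so v = 5*cos(x): now 5*x*cos(x) + ∫(-5*cos(x)) dx.
Step 2. Evaluate the standard form: now 5*x*cos(x) - 5*sin(x).
Answer: 5*x*cos(x) - 5*sin(x).


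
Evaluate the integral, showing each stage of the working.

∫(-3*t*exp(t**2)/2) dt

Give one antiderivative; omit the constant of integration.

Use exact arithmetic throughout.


Step 1. Substitute u = t**2, turning ∫(-3*t*exp(t**2)/2) dt into ∫(-3*exp(u)/4) du: now ∫(-3*exp(u)/4) du.
Step 2. Evaluate the standard form: now -3*exp(u)/4.
Step 3. Substitute back u = t**2: now -3*exp(t**2)/4.
Answer: -3*exp(t**2)/4.


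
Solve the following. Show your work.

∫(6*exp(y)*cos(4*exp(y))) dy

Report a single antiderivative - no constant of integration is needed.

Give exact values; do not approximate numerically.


Step 1. Substitute u = exp(y), turning ∫(6*exp(y)*cos(4*exp(y))) dy into ∫(6*cos(4*u)) du: now ∫(6*cos(4*u)) du.
Step 2. Evaluate the standard form: now 3*sin(4*u)/2.
Step 3. Substitute back u = exp(y): now 3*sin(4*exp(y))/2.
Answer: 3*sin(4*exp(y))/2.


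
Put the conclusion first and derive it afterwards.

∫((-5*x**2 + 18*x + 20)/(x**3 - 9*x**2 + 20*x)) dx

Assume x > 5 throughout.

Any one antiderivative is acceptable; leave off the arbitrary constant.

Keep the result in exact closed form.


The answer is log(x) - 3*log(x - 5) - 3*log(x - 4).
Step 1. Decompose ∫((-5*x**2 + 18*x + 20)/(x**3 - 9*x**2 + 20*x)) dx by partial fractions, (-5*x**2 + 18*x + 20)/(x**3 - 9*x**2 + 20*x) = -3/(x - 4) - 3/(x - 5) + 1/x: now ∫(1/x) dx + ∫(-3/(x - 5)) dx + ∫(-3/(x - 4)) dx.
Step 2. Evaluate the standard form [assuming x > 4]: now -3*log(x - 4) + ∫(1/x) dx + ∫(-3/(x - 5)) dx.
Step 3. Evaluate the standard form [assuming x > 0]: now log(x) - 3*log(x - 4) + ∫(-3/(x - 5)) dx.
Step 4. Evaluate the standard form [assuming x > 5]: now log(x) - 3*log(x - 5) - 3*log(x - 4).
Answer: log(x) - 3*log(x - 5) - 3*log(x - 4).


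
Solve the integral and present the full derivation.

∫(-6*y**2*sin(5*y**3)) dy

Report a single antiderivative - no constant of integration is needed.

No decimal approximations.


Step 1. Substitute u = y**3, turning ∫(-6*y**2*sin(5*y**3)) dy into ∫(-2*sin(5*u)) du: now ∫(-2*sin(5*u)) du.
Step 2. Evaluate the standard form: now 2*cos(5*u)/5.
Step 3. Substitute back u = y**3: now 2*cos(5*y**3)/5.
Answer: 2*cos(5*y**3)/5.


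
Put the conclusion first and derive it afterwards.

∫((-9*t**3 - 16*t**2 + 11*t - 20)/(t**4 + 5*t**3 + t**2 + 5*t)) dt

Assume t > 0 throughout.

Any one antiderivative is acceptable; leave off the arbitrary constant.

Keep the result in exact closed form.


The answer is -4*log(t) - 5*log(t + 5) + 4*atan(t).
Step 1. Decompose ∫((-9*t**3 - 16*t**2 + 11*t - 20)/(t**4 + 5*t**3 + t**2 + 5*t)) dt by partial fractions, (-9*t**3 - 16*t**2 + 11*t - 20)/(t**4 + 5*t**3 + t**2 + 5*t) = 4/(t**2 + 1) - 5/(t + 5) - 4/t: now ∫(-4/t) dt + ∫(-5/(t + 5)) dt + ∫(4/(t**2 + 1)) dt.
Step 2. Evaluate the standard form [assuming t > -5]: now -5*log(t + 5) + ∫(-4/t) dt + ∫(4/(t**2 + 1)) dt.
Step 3. Evaluate the standard form [assuming t > 0]: now -4*log(t) - 5*log(t + 5) + ∫(4/(t**2 + 1)) dt.
Step 4. Evaluate the standard form: now -4*log(t) - 5*log(t + 5) + 4*atan(t).
Answer: -4*log(t) - 5*log(t + 5) + 4*atan(t).


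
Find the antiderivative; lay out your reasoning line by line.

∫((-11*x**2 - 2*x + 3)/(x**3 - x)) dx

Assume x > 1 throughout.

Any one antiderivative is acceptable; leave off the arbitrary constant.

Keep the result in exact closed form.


Step 1. Decompose ∫((-11*x**2 - 2*x + 3)/(x**3 - x)) dx by partial fractions, (-11*x**2 - 2*x + 3)/(x**3 - x) = -3/(x + 1) - 5/(x - 1) - 3/x: now ∫(-3/x) dx + ∫(-5/(x - 1)) dx + ∫(-3/(x + 1)) dx.
Step 2. Evaluate the standard form [assuming x > 0]: now -3*log(x) + ∫(-5/(x - 1)) dx + ∫(-3/(x + 1)) dx.
Step 3. Evaluate the standard form [assuming x > -1]: now -3*log(x) - 3*log(x + 1) + ∫(-5/(x - 1)) dx.
Step 4. Evaluate the standard form [assuming x > 1]: now -3*log(x) - 5*log(x - 1) - 3*log(x + 1).
Answer: -3*log(x) - 5*log(x - 1) - 3*log(x + 1).


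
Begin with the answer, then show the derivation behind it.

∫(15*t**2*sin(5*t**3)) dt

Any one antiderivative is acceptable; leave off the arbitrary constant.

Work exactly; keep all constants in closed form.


The answer is -cos(5*t**3).
Step 1. Substitute u = t**3, turning ∫(15*t**2*sin(5*t**3)) dt into ∫(5*sin(5*u)) du: now ∫(5*sin(5*u)) du.
Step 2. Evaluate the standard form: now -cos(5*u).
Step 3. Substitute back u = t**3: now -cos(5*t**3).
Answer: -cos(5*t**3).


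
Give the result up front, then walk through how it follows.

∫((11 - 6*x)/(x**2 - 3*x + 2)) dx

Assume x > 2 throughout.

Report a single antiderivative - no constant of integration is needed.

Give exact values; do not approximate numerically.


The answer is -log(x - 2) - 5*log(x - 1).
Step 1. Decompose ∫((11 - 6*x)/(x**2 - 3*x + 2)) dx by partial fractions, (11 - 6*x)/(x**2 - 3*x + 2) = -5/(x - 1) - 1/(x - 2): now ∫(-1/(x - 2)) dx + ∫(-5/(x - 1)) dx.
Step 2. Evaluate the standard form [assuming x > 2]: now -log(x - 2) + ∫(-5/(x - 1)) dx.
Step 3. Evaluate the standard form [assuming x > 1]: now -log(x - 2) - 5*log(x - 1).
Answer: -log(x - 2) - 5*log(x - 1).


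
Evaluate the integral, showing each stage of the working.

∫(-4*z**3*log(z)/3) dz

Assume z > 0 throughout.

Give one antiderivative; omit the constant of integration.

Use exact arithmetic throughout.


Step 1. Integrate ∫(-4*z**3*log(z)/3) dz by parts with u = log(z), dv = (-4*z**3/3) dz, so v = -z**4/3 [assuming z > 0]: now -z**4*log(z)/3 + ∫(z**3/3) dz.
Step 2. Evaluate the standard form: now -z**4*log(z)/3 + z**4/12.
Answer: -z**4*log(z)/3 + z**4/12.


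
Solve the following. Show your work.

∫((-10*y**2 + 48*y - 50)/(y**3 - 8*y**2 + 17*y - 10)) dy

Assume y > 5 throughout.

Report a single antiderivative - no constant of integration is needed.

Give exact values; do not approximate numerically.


Step 1. Decompose ∫((-10*y**2 + 48*y - 50)/(y**3 - 8*y**2 + 17*y - 10)) dy by partial fractions, (-10*y**2 + 48*y - 50)/(y**3 - 8*y**2 + 17*y - 10) = -3/(y - 1) - 2/(y - 2) - 5/(y - 5): now ∫(-5/(y - 5)) dy + ∫(-2/(y - 2)) dy + ∫(-3/(y - 1)) dy.
Step 2. Evaluate the standard form [assuming y > 2]: now -2*log(y - 2) + ∫(-5/(y - 5)) dy + ∫(-3/(y - 1)) dy.
Step 3. Evaluate the standard form [assuming y > 5]: now -5*log(y - 5) - 2*log(y - 2) + ∫(-3/(y - 1)) dy.
Step 4. Evaluate the standard form [assuming y > 1]: now -5*log(y - 5) - 2*log(y - 2) - 3*log(y - 1).
Answer: -5*log(y - 5) - 2*log(y - 2) - 3*log(y - 1).


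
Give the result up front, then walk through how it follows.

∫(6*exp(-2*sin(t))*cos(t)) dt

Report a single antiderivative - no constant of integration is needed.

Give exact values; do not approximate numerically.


The answer is -3*exp(-2*sin(t)).
Step 1. Substitute u = sin(t), turning ∫(6*exp(-2*sin(t))*cos(t)) dt into ∫(6*exp(-2*u)) du: now ∫(6*exp(-2*u)) du.
Step 2. Evaluate the standard form: now -3*exp(-2*u).
Step 3. Substitute back u = sin(t): now -3*exp(-2*sin(t)).
Answer: -3*exp(-2*sin(t)).


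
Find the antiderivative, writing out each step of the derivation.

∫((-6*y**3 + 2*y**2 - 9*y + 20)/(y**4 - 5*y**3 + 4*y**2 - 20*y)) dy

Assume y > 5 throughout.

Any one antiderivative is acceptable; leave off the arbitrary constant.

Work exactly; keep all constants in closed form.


Step 1. Decompose ∫((-6*y**3 + 2*y**2 - 9*y + 20)/(y**4 - 5*y**3 + 4*y**2 - 20*y)) dy by partial fractions, (-6*y**3 + 2*y**2 - 9*y + 20)/(y**4 - 5*y**3 + 4*y**2 - 20*y) = -3/(y**2 + 4) - 5/(y - 5) - 1/y: now ∫(-1/y) dy + ∫(-5/(y - 5)) dy + ∫(-3/(y**2 + 4)) dy.
Step 2. Evaluate the standard form [assuming y > 5]: now -5*log(y - 5) + ∫(-1/y) dy + ∫(-3/(y**2 + 4)) dy.
Step 3. Evaluate the standard form [assuming y > 0]: now -log(y) - 5*log(y - 5) + ∫(-3/(y**2 + 4)) dy.
Step 4. Evaluate the standard form: now -log(y) - 5*log(y - 5) - 3*atan(y/2)/2.
Answer: -log(y) - 5*log(y - 5) - 3*atan(y/2)/2.


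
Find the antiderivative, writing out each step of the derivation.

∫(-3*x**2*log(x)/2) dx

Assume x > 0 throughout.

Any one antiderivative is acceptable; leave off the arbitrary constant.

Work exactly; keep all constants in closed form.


Step 1. Integrate ∫(-3*x**2*log(x)/2) dx by parts with u = log(x), dv = (-3*x**2/2) dx, so v = -x**3/2 [assuming x > 0]: now -x**3*log(x)/2 + ∫(x**2/2) dx.
Step 2. Evaluate the standard form: now -x**3*log(x)/2 + x**3/6.
Answer: -x**3*log(x)/2 + x**3/6.


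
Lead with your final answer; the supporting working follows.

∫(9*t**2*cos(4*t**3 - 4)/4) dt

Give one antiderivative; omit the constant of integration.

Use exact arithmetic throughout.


The answer is 3*sin(4*t**3 - 4)/16.
Step 1. Substitute u = t**3 - 1, turning ∫(9*t**2*cos(4*t**3 - 4)/4) dt into ∫(3*cos(4*u)/4) du: now ∫(3*cos(4*u)/4) du.
Step 2. Evaluate the standard form: now 3*sin(4*u)/16.
Step 3. Substitute back u = t**3 - 1: now 3*sin(4*t**3 - 4)/16.
Answer: 3*sin(4*t**3 - 4)/16.


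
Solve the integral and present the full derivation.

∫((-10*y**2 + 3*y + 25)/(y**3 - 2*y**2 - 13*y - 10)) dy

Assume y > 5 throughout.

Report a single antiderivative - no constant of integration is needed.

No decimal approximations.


Step 1. Decompose ∫((-10*y**2 + 3*y + 25)/(y**3 - 2*y**2 - 13*y - 10)) dy by partial fractions, (-10*y**2 + 3*y + 25)/(y**3 - 2*y**2 - 13*y - 10) = -3/(y + 2) - 2/(y + 1) - 5/(y - 5): now ∫(-5/(y - 5)) dy + ∫(-2/(y + 1)) dy + ∫(-3/(y + 2)) dy.
Step 2. Evaluate the standard form [assuming y > 5]: now -5*log(y - 5) + ∫(-2/(y + 1)) dy + ∫(-3/(y + 2)) dy.
Step 3. Evaluate the standard form [assuming y > -1]: now -5*log(y - 5) - 2*log(y + 1) + ∫(-3/(y + 2)) dy.
Step 4. Evaluate the standard form [assuming y > -2]: now -5*log(y - 5) - 2*log(y + 1) - 3*log(y + 2).
Answer: -5*log(y - 5) - 2*log(y + 1) - 3*log(y + 2).


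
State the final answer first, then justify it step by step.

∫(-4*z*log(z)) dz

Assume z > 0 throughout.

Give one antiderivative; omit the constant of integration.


The answer is -2*z**2*log(z) + z**2.
Step 1. Integrate ∫(-4*z*log(z)) dz by parts with u = log(z), dv = (-4*z) dz, so v = -2*z**2 [assuming z > 0]: now -2*z**2*log(z) + ∫(2*z) dz.
Step 2. Evaluate the standard form: now -2*z**2*log(z) + z**2.
Answer: -2*z**2*log(z) + z**2.


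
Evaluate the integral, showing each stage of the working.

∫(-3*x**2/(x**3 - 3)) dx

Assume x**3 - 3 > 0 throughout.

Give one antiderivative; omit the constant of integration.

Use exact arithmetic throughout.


Step 1. Substitute u = x**3 - 3, turning ∫(-3*x**2/(x**3 - 3)) dx into ∫(-1/u) du: now ∫(-1/u) du.
Step 2. Evaluate the standard form [assuming u > 0]: now -log(u).
Step 3. Substitute back u = x**3 - 3: now -log(x**3 - 3).
Answer: -log(x**3 - 3).


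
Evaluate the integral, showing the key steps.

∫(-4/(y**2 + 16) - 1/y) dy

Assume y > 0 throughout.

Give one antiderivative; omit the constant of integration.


Step 1. Rewrite: now ∫(-1/y) dy + ∫(-4/(y**2 + 16)) dy.
Step 2. Evaluate the standard form [assuming y > 0]: now -log(y) + ∫(-4/(y**2 + 16)) dy.
Step 3. Evaluate the standard form: now -log(y) - atan(y/4).
Answer: -log(y) - atan(y/4).


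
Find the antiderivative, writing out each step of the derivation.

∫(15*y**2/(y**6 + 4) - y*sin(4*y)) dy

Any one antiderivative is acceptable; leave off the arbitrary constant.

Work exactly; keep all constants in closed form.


Step 1. Rewrite: now ∫(-y*sin(4*y)) dy + ∫(15*y**2/(y**6 + 4)) dy.
Step 2. Substitute u = y**3, turning ∫(15*y**2/(y**6 + 4)) dy into ∫(5/(u**2 + 4)) du: now ∫(-y*sin(4*y)) dy + ∫(5/(u**2 + 4)) du.
Step 3. Evaluate the standard form: now 5*atan(u/2)/2 + ∫(-y*sin(4*y)) dy.
Step 4. Substitute back u = y**3: now 5*atan(y**3/2)/2 + ∫(-y*sin(4*y)) dy.
Step 5. Integrate ∫(-y*sin(4*y)) dy by parts with u = y, dv = (-sin(4*y)) dy, so v = cos(4*y)/4: now y*cos(4*y)/4 + 5*atan(y**3/2)/2 + ∫(-cos(4*y)/4) dy.
Step 6. Evaluate the standard form: now y*cos(4*y)/4 - sin(4*y)/16 + 5*atan(y**3/2)/2.
Answer: y*cos(4*y)/4 - sin(4*y)/16 + 5*atan(y**3/2)/2.


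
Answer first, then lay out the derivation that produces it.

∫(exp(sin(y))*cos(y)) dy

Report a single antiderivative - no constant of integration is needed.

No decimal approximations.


The answer is exp(sin(y)).
Step 1. Substitute u = sin(y), turning ∫(exp(sin(y))*cos(y)) dy into ∫(exp(u)) du: now ∫(exp(u)) du.
Step 2. Evaluate the standard form: now exp(u).
Step 3. Substitute back u = sin(y): now exp(sin(y)).
Answer: exp(sin(y)).


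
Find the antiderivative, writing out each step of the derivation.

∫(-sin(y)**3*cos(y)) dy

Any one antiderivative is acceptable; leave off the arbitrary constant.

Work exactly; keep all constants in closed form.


Step 1. Substitute u = sin(y), turning ∫(-sin(y)**3*cos(y)) dy into ∫(-u**3) du: now ∫(-u**3) du.
Step 2. Evaluate the standard form: now -u**4/4.
Step 3. Substitute back u = sin(y): now -sin(y)**4/4.
Answer: -sin(y)**4/4.


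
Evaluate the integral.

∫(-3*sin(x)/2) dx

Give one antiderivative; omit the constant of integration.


Answer: 3*cos(x)/2.


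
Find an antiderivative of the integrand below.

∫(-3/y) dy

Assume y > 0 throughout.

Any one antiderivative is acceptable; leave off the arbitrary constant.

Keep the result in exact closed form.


Answer: -3*log(y).


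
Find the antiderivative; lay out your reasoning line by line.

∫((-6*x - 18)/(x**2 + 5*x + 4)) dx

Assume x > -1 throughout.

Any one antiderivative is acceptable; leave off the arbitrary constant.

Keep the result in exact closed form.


Step 1. Decompose ∫((-6*x - 18)/(x**2 + 5*x + 4)) dx by partial fractions, (-6*x - 18)/(x**2 + 5*x + 4) = -2/(x + 4) - 4/(x + 1): now ∫(-4/(x + 1)) dx + ∫(-2/(x + 4)) dx.
Step 2. Evaluate the standard form [assuming x > -4]: now -2*log(x + 4) + ∫(-4/(x + 1)) dx.
Step 3. Evaluate the standard form [assuming x > -1]: now -4*log(x + 1) - 2*log(x + 4).
Answer: -4*log(x + 1) - 2*log(x + 4).


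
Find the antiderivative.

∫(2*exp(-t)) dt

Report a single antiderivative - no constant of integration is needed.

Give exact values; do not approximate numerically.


Answer: -2*exp(-t).


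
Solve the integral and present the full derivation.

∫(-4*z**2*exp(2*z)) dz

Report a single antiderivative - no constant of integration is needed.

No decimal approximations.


Step 1. Integrate ∫(-4*z**2*exp(2*z)) dz by parts with u = z**2, dv = (-4*exp(2*z)) dz, so v = -2*exp(2*z): now -2*z**2*exp(2*z) + ∫(4*z*exp(2*z)) dz.
Step 2. Integrate ∫(4*z*exp(2*z)) dz by parts with u = z, dv = (4*exp(2*z)) dz, so v = 2*exp(2*z): now -2*z**2*exp(2*z) + 2*z*exp(2*z) + ∫(-2*exp(2*z)) dz.
Step 3. Evaluate the standard form: now -2*z**2*exp(2*z) + 2*z*exp(2*z) - exp(2*z).
Answer: -2*z**2*exp(2*z) + 2*z*exp(2*z) - exp(2*z).


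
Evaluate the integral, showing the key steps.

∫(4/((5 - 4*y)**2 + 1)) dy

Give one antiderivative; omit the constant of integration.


Step 1. Substitute u = 5 - 4*y, turning ∫(4/((5 - 4*y)**2 + 1)) dy into ∫(-1/(u**2 + 1)) du: now ∫(-1/(u**2 + 1)) du.
Step 2. Evaluate the standard form: now -atan(u).
Step 3. Substitute back u = 5 - 4*y: now atan(4*y - 5).
Answer: atan(4*y - 5).


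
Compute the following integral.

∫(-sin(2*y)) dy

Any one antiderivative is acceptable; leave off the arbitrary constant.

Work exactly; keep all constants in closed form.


Answer: cos(2*y)/2.


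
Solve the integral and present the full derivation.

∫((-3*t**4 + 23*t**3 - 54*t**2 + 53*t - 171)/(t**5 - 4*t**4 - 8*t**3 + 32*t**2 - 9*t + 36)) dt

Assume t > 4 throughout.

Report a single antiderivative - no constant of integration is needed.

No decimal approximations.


Step 1. Decompose ∫((-3*t**4 + 23*t**3 - 54*t**2 + 53*t - 171)/(t**5 - 4*t**4 - 8*t**3 + 32*t**2 - 9*t + 36)) dt by partial fractions, (-3*t**4 + 23*t**3 - 54*t**2 + 53*t - 171)/(t**5 - 4*t**4 - 8*t**3 + 32*t**2 - 9*t + 36) = -3/(t**2 + 1) - 4/(t + 3) + 2/(t - 3) - 1/(t - 4): now ∫(-1/(t - 4)) dt + ∫(2/(t - 3)) dt + ∫(-4/(t + 3)) dt + ∫(-3/(t**2 + 1)) dt.
Step 2. Evaluate the standard form [assuming t > 4]: now -log(t - 4) + ∫(2/(t - 3)) dt + ∫(-4/(t + 3)) dt + ∫(-3/(t**2 + 1)) dt.
Step 3. Evaluate the standard form [assuming t > -3]: now -log(t - 4) - 4*log(t + 3) + ∫(2/(t - 3)) dt + ∫(-3/(t**2 + 1)) dt.
Step 4. Evaluate the standard form [assuming t > 3]: now -log(t - 4) + 2*log(t - 3) - 4*log(t + 3) + ∫(-3/(t**2 + 1)) dt.
Step 5. Evaluate the standard form: now -log(t - 4) + 2*log(t - 3) - 4*log(t + 3) - 3*atan(t).
Answer: -log(t - 4) + 2*log(t - 3) - 4*log(t + 3) - 3*atan(t).


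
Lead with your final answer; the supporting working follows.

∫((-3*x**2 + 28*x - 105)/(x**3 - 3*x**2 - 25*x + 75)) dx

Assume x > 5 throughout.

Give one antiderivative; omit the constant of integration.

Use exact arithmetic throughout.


The answer is -2*log(x - 5) + 3*log(x - 3) - 4*log(x + 5).
Step 1. Decompose ∫((-3*x**2 + 28*x - 105)/(x**3 - 3*x**2 - 25*x + 75)) dx by partial fractions, (-3*x**2 + 28*x - 105)/(x**3 - 3*x**2 - 25*x + 75) = -4/(x + 5) + 3/(x - 3) - 2/(x - 5): now ∫(-2/(x - 5)) dx + ∫(3/(x - 3)) dx + ∫(-4/(x + 5)) dx.
Step 2. Evaluate the standard form [assuming x > -5]: now -4*log(x + 5) + ∫(-2/(x - 5)) dx + ∫(3/(x - 3)) dx.
Step 3. Evaluate the standard form [assuming x > 3]: now 3*log(x - 3) - 4*log(x + 5) + ∫(-2/(x - 5)) dx.
Step 4. Evaluate the standard form [assuming x > 5]: now -2*log(x - 5) + 3*log(x - 3) - 4*log(x + 5).
Answer: -2*log(x - 5) + 3*log(x - 3) - 4*log(x + 5).


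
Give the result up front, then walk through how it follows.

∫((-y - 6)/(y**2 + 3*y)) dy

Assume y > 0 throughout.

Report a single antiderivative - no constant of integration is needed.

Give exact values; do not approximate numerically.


The answer is -2*log(y) + log(y + 3).
Step 1. Decompose ∫((-y - 6)/(y**2 + 3*y)) dy by partial fractions, (-y - 6)/(y**2 + 3*y) = 1/(y + 3) - 2/y: now ∫(-2/y) dy + ∫(1/(y + 3)) dy.
Step 2. Evaluate the standard form [assuming y > 0]: now -2*log(y) + ∫(1/(y + 3)) dy.
Step 3. Evaluate the standard form [assuming y > -3]: now -2*log(y) + log(y + 3).
Answer: -2*log(y) + log(y + 3).


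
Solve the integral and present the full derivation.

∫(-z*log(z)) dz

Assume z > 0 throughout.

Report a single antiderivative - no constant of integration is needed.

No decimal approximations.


Step 1. Integrate ∫(-z*log(z)) dz by parts with u = log(z), dv = (-z) dz, so v = -z**2/2 [assuming z > 0]: now -z**2*log(z)/2 + ∫(z/2) dz.
Step 2. Evaluate the standard form: now -z**2*log(z)/2 + z**2/4.
Answer: -z**2*log(z)/2 + z**2/4.


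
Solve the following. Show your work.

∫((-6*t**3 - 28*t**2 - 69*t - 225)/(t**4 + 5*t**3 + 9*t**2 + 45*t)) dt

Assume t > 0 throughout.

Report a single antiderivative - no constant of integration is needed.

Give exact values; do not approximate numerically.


Step 1. Decompose ∫((-6*t**3 - 28*t**2 - 69*t - 225)/(t**4 + 5*t**3 + 9*t**2 + 45*t)) dt by partial fractions, (-6*t**3 - 28*t**2 - 69*t - 225)/(t**4 + 5*t**3 + 9*t**2 + 45*t) = -3/(t**2 + 9) - 1/(t + 5) - 5/t: now ∫(-5/t) dt + ∫(-1/(t + 5)) dt + ∫(-3/(t**2 + 9)) dt.
Step 2. Evaluate the standard form [assuming t > -5]: now -log(t + 5) + ∫(-5/t) dt + ∫(-3/(t**2 + 9)) dt.
Step 3. Evaluate the standard form [assuming t > 0]: now -5*log(t) - log(t + 5) + ∫(-3/(t**2 + 9)) dt.
Step 4. Evaluate the standard form: now -5*log(t) - log(t + 5) - atan(t/3).
Answer: -5*log(t) - log(t + 5) - atan(t/3).


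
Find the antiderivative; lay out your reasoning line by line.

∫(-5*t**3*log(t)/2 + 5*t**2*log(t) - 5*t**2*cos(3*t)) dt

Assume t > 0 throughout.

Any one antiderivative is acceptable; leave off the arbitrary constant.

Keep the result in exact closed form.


Step 1. Rewrite: now ∫(5*t**2*log(t)) dt + ∫(-5*t**2*cos(3*t)) dt + ∫(-5*t**3*log(t)/2) dt.
Step 2. Integrate ∫(-5*t**3*log(t)/2) dt by parts with u = log(t), dv = (-5*t**3/2) dt, so v = -5*t**4/8 [assuming t > 0]: now -5*t**4*log(t)/8 + ∫(5*t**3/8) dt + ∫(5*t**2*log(t)) dt + ∫(-5*t**2*cos(3*t)) dt.
Step 3. Evaluate the standard form: now -5*t**4*log(t)/8 + 5*t**4/32 + ∫(5*t**2*log(t)) dt + ∫(-5*t**2*cos(3*t)) dt.
Step 4. Integrate ∫(-5*t**2*cos(3*t)) dt by parts with u = t**2, dv = (-5*cos(3*t)) dt, so v = -5*sin(3*t)/3: now -5*t**4*log(t)/8 + 5*t**4/32 - 5*t**2*sin(3*t)/3 + ∫(10*t*sin(3*t)/3) dt + ∫(5*t**2*log(t)) dt.
Step 5. Integrate ∫(10*t*sin(3*t)/3) dt by parts with u = t, dv = (10*sin(3*t)/3) dt, so v = -10*cos(3*t)/9: now -5*t**4*log(t)/8 + 5*t**4/32 - 5*t**2*sin(3*t)/3 - 10*t*cos(3*t)/9 + ∫(5*t**2*log(t)) dt + ∫(10*cos(3*t)/9) dt.
Step 6. Evaluate the standard form: now -5*t**4*log(t)/8 + 5*t**4/32 - 5*t**2*sin(3*t)/3 - 10*t*cos(3*t)/9 + 10*sin(3*t)/27 + ∫(5*t**2*log(t)) dt.
Step 7. Integrate ∫(5*t**2*log(t)) dt by parts with u = log(t), dv = (5*t**2) dt, so v = 5*t**3/3 [assuming t > 0]: now -5*t**4*log(t)/8 + 5*t**4/32 + 5*t**3*log(t)/3 - 5*t**2*sin(3*t)/3 - 10*t*cos(3*t)/9 + 10*sin(3*t)/27 + ∫(-5*t**2/3) dt.
Step 8. Evaluate the standard form: now -5*t**4*log(t)/8 + 5*t**4/32 + 5*t**3*log(t)/3 - 5*t**3/9 - 5*t**2*sin(3*t)/3 - 10*t*cos(3*t)/9 + 10*sin(3*t)/27.
Answer: -5*t**4*log(t)/8 + 5*t**4/32 + 5*t**3*log(t)/3 - 5*t**3/9 - 5*t**2*sin(3*t)/3 - 10*t*cos(3*t)/9 + 10*sin(3*t)/27.


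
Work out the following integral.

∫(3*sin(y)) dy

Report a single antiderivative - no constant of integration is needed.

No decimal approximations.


Answer: -3*cos(y).


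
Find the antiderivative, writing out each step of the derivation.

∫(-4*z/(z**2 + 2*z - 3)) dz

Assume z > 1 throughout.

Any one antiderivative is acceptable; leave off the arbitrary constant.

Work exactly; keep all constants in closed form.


Step 1. Decompose ∫(-4*z/(z**2 + 2*z - 3)) dz by partial fractions, -4*z/(z**2 + 2*z - 3) = -3/(z + 3) - 1/(z - 1): now ∫(-1/(z - 1)) dz + ∫(-3/(z + 3)) dz.
Step 2. Evaluate the standard form [assuming z > 1]: now -log(z - 1) + ∫(-3/(z + 3)) dz.
Step 3. Evaluate the standard form [assuming z > -3]: now -log(z - 1) - 3*log(z + 3).
Answer: -log(z - 1) - 3*log(z + 3).


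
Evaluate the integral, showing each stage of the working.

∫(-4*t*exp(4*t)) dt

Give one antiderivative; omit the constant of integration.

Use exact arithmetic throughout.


Step 1. Integrate ∫(-4*t*exp(4*t)) dt by parts with u = t, dv = (-4*exp(4*t)) dt, so v = -exp(4*t): now -t*exp(4*t) + ∫(exp(4*t)) dt.
Step 2. Evaluate the standard form: now -t*exp(4*t) + exp(4*t)/4.
Answer: -t*exp(4*t) + exp(4*t)/4.


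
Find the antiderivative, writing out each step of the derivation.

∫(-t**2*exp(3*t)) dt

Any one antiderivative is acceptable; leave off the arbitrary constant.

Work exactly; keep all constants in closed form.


Step 1. Integrate ∫(-t**2*exp(3*t)) dt by parts with u = t**2, dv = (-exp(3*t)) dt, so v = -exp(3*t)/3: now -t**2*exp(3*t)/3 + ∫(2*t*exp(3*t)/3) dt.
Step 2. Integrate ∫(2*t*exp(3*t)/3) dt by parts with u = t, dv = (2*exp(3*t)/3) dt, so v = 2*exp(3*t)/9: now -t**2*exp(3*t)/3 + 2*t*exp(3*t)/9 + ∫(-2*exp(3*t)/9) dt.
Step 3. Evaluate the standard form: now -t**2*exp(3*t)/3 + 2*t*exp(3*t)/9 - 2*exp(3*t)/27.
Answer: -t**2*exp(3*t)/3 + 2*t*exp(3*t)/9 - 2*exp(3*t)/27.


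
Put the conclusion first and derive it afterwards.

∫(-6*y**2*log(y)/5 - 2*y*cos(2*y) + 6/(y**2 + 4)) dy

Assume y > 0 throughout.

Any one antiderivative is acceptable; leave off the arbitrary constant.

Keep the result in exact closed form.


The answer is -2*y**3*log(y)/5 + 2*y**3/15 - y*sin(2*y) - cos(2*y)/2 + 3*atan(y/2).
Step 1. Rewrite: now ∫(-2*y*cos(2*y)) dy + ∫(-6*y**2*log(y)/5) dy + ∫(6/(y**2 + 4)) dy.
Step 2. Evaluate the standard form: now 3*atan(y/2) + ∫(-2*y*cos(2*y)) dy + ∫(-6*y**2*log(y)/5) dy.
Step 3. Integrate ∫(-6*y**2*log(y)/5) dy by parts with u = log(y), dv = (-6*y**2/5) dy, so v = -2*y**3/5 [assuming y > 0]: now -2*y**3*log(y)/5 + 3*atan(y/2) + ∫(2*y**2/5) dy + ∫(-2*y*cos(2*y)) dy.
Step 4. Evaluate the standard form: now -2*y**3*log(y)/5 + 2*y**3/15 + 3*atan(y/2) + ∫(-2*y*cos(2*y)) dy.
Step 5. Integrate ∫(-2*y*cos(2*y)) dy by parts with u = y, dv = (-2*cos(2*y)) dy, so v = -sin(2*y): now -2*y**3*log(y)/5 + 2*y**3/15 - y*sin(2*y) + 3*atan(y/2) + ∫(sin(2*y)) dy.
Step 6. Evaluate the standard form: now -2*y**3*log(y)/5 + 2*y**3/15 - y*sin(2*y) - cos(2*y)/2 + 3*atan(y/2).
Answer: -2*y**3*log(y)/5 + 2*y**3/15 - y*sin(2*y) - cos(2*y)/2 + 3*atan(y/2).


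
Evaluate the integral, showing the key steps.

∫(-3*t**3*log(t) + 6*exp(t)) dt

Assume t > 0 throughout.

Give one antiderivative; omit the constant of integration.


Step 1. Rewrite: now ∫(-3*t**3*log(t)) dt + ∫(6*exp(t)) dt.
Step 2. Integrate ∫(-3*t**3*log(t)) dt by parts with u = log(t), dv = (-3*t**3) dt, so v = -3*t**4/4 [assuming t > 0]: now -3*t**4*log(t)/4 + ∫(3*t**3/4) dt + ∫(6*exp(t)) dt.
Step 3. Evaluate the standard form: now -3*t**4*log(t)/4 + 3*t**4/16 + ∫(6*exp(t)) dt.
Step 4. Evaluate the standard form: now -3*t**4*log(t)/4 + 3*t**4/16 + 6*exp(t).
Answer: -3*t**4*log(t)/4 + 3*t**4/16 + 6*exp(t).


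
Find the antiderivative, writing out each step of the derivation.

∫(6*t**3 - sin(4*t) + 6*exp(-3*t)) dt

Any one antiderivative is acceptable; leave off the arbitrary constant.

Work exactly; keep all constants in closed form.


Step 1. Rewrite: now ∫(6*t**3) dt + ∫(6*exp(-3*t)) dt + ∫(-sin(4*t)) dt.
Step 2. Evaluate the standard form: now cos(4*t)/4 + ∫(6*t**3) dt + ∫(6*exp(-3*t)) dt.
Step 3. Evaluate the standard form: now 3*t**4/2 + cos(4*t)/4 + ∫(6*exp(-3*t)) dt.
Step 4. Evaluate the standard form: now 3*t**4/2 + cos(4*t)/4 - 2*exp(-3*t).
Answer: 3*t**4/2 + cos(4*t)/4 - 2*exp(-3*t).


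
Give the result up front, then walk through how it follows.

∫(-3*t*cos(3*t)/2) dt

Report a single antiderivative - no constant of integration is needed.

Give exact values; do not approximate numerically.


The answer is -t*sin(3*t)/2 - cos(3*t)/6.
Step 1. Integrate ∫(-3*t*cos(3*t)/2) dt by parts with u = t, dv = (-3*cos(3*t)/2) dt, so v = -sin(3*t)/2: now -t*sin(3*t)/2 + ∫(sin(3*t)/2) dt.
Step 2. Evaluate the standard form: now -t*sin(3*t)/2 - cos(3*t)/6.
Answer: -t*sin(3*t)/2 - cos(3*t)/6.


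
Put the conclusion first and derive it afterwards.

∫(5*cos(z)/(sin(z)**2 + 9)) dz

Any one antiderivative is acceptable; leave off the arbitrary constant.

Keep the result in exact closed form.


The answer is 5*atan(sin(z)/3)/3.
Step 1. Substitute u = sin(z), turning ∫(5*cos(z)/(sin(z)**2 + 9)) dz into ∫(5/(u**2 + 9)) du: now ∫(5/(u**2 + 9)) du.
Step 2. Evaluate the standard form: now 5*atan(u/3)/3.
Step 3. Substitute back u = sin(z): now 5*atan(sin(z)/3)/3.
Answer: 5*atan(sin(z)/3)/3.


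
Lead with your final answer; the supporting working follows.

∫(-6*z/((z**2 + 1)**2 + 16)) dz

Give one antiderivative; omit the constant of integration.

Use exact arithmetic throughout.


The answer is -3*atan(z**2/4 + 1/4)/4.
Step 1. Substitute u = z**2 + 1, turning ∫(-6*z/((z**2 + 1)**2 + 16)) dz into ∫(-3/(u**2 + 16)) du: now ∫(-3/(u**2 + 16)) du.
Step 2. Evaluate the standard form: now -3*atan(u/4)/4.
Step 3. Substitute back u = z**2 + 1: now -3*atan(z**2/4 + 1/4)/4.
Answer: -3*atan(z**2/4 + 1/4)/4.


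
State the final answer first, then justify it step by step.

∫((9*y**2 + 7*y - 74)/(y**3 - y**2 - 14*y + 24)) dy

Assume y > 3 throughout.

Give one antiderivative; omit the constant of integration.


The answer is 4*log(y - 3) + 4*log(y - 2) + log(y + 4).
Step 1. Decompose ∫((9*y**2 + 7*y - 74)/(y**3 - y**2 - 14*y + 24)) dy by partial fractions, (9*y**2 + 7*y - 74)/(y**3 - y**2 - 14*y + 24) = 1/(y + 4) + 4/(y - 2) + 4/(y - 3): now ∫(4/(y - 3)) dy + ∫(4/(y - 2)) dy + ∫(1/(y + 4)) dy.
Step 2. Evaluate the standard form [assuming y > 3]: now 4*log(y - 3) + ∫(4/(y - 2)) dy + ∫(1/(y + 4)) dy.
Step 3. Evaluate the standard form [assuming y > 2]: now 4*log(y - 3) + 4*log(y - 2) + ∫(1/(y + 4)) dy.
Step 4. Evaluate the standard form [assuming y > -4]: now 4*log(y - 3) + 4*log(y - 2) + log(y + 4).
Answer: 4*log(y - 3) + 4*log(y - 2) + log(y + 4).


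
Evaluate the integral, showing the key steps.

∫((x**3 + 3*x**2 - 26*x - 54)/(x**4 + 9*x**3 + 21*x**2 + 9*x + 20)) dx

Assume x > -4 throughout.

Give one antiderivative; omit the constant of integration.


Step 1. Decompose ∫((x**3 + 3*x**2 - 26*x - 54)/(x**4 + 9*x**3 + 21*x**2 + 9*x + 20)) dx by partial fractions, (x**3 + 3*x**2 - 26*x - 54)/(x**4 + 9*x**3 + 21*x**2 + 9*x + 20) = -3/(x**2 + 1) - 1/(x + 5) + 2/(x + 4): now ∫(2/(x + 4)) dx + ∫(-1/(x + 5)) dx + ∫(-3/(x**2 + 1)) dx.
Step 2. Evaluate the standard form [assuming x > -4]: now 2*log(x + 4) + ∫(-1/(x + 5)) dx + ∫(-3/(x**2 + 1)) dx.
Step 3. Evaluate the standard form [assuming x > -5]: now 2*log(x + 4) - log(x + 5) + ∫(-3/(x**2 + 1)) dx.
Step 4. Evaluate the standard form: now 2*log(x + 4) - log(x + 5) - 3*atan(x).
Answer: 2*log(x + 4) - log(x + 5) - 3*atan(x).


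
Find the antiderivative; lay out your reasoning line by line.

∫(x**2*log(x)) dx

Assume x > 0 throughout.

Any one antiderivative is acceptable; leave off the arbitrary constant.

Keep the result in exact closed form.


Step 1. Integrate ∫(x**2*log(x)) dx by parts with u = log(x), dv = (x**2) dx, so v = x**3/3 [assuming x > 0]: now x**3*log(x)/3 + ∫(-x**2/3) dx.
Step 2. Evaluate the standard form: now x**3*log(x)/3 - x**3/9.
Answer: x**3*log(x)/3 - x**3/9.


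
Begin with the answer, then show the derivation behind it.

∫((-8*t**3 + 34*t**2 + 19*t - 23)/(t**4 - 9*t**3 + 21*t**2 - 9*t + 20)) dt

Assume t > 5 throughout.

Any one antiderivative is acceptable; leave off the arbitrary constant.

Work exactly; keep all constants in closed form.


The answer is -3*log(t - 5) - 5*log(t - 4) - 3*atan(t).
Step 1. Decompose ∫((-8*t**3 + 34*t**2 + 19*t - 23)/(t**4 - 9*t**3 + 21*t**2 - 9*t + 20)) dt by partial fractions, (-8*t**3 + 34*t**2 + 19*t - 23)/(t**4 - 9*t**3 + 21*t**2 - 9*t + 20) = -3/(t**2 + 1) - 5/(t - 4) - 3/(t - 5): now ∫(-3/(t - 5)) dt + ∫(-5/(t - 4)) dt + ∫(-3/(t**2 + 1)) dt.
Step 2. Evaluate the standard form [assuming t > 5]: now -3*log(t - 5) + ∫(-5/(t - 4)) dt + ∫(-3/(t**2 + 1)) dt.
Step 3. Evaluate the standard form [assuming t > 4]: now -3*log(t - 5) - 5*log(t - 4) + ∫(-3/(t**2 + 1)) dt.
Step 4. Evaluate the standard form: now -3*log(t - 5) - 5*log(t - 4) - 3*atan(t).
Answer: -3*log(t - 5) - 5*log(t - 4) - 3*atan(t).


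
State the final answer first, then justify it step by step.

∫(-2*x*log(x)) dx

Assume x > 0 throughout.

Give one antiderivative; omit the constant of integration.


The answer is -x**2*log(x) + x**2/2.
Step 1. Integrate ∫(-2*x*log(x)) dx by parts with u = log(x), dv = (-2*x) dx, so v = -x**2 [assuming x > 0]: now -x**2*log(x) + ∫(x) dx.
Step 2. Evaluate the standard form: now -x**2*log(x) + x**2/2.
Answer: -x**2*log(x) + x**2/2.


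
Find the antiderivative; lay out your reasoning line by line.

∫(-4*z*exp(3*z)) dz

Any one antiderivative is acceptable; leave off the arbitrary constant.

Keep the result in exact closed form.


Step 1. Integrate ∫(-4*z*exp(3*z)) dz by parts with u = z, dv = (-4*exp(3*z)) dz, so v = -4*exp(3*z)/3: now -4*z*exp(3*z)/3 + ∫(4*exp(3*z)/3) dz.
Step 2. Evaluate the standard form: now -4*z*exp(3*z)/3 + 4*exp(3*z)/9.
Answer: -4*z*exp(3*z)/3 + 4*exp(3*z)/9.


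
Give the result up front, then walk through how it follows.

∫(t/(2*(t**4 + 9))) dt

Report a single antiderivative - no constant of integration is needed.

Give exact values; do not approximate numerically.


The answer is atan(t**2/3)/12.
Step 1. Substitute u = t**2, turning ∫(t/(2*(t**4 + 9))) dt into ∫(1/(4*(u**2 + 9))) du: now ∫(1/(4*(u**2 + 9))) du.
Step 2. Evaluate the standard form: now atan(u/3)/12.
Step 3. Substitute back u = t**2: now atan(t**2/3)/12.
Answer: atan(t**2/3)/12.


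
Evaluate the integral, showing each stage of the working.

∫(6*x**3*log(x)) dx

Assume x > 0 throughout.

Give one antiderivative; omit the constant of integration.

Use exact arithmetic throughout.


Step 1. Integrate ∫(6*x**3*log(x)) dx by parts with u = log(x), dv = (6*x**3) dx, so v = 3*x**4/2 [assuming x > 0]: now 3*x**4*log(x)/2 + ∫(-3*x**3/2) dx.
Step 2. Evaluate the standard form: now 3*x**4*log(x)/2 - 3*x**4/8.
Answer: 3*x**4*log(x)/2 - 3*x**4/8.


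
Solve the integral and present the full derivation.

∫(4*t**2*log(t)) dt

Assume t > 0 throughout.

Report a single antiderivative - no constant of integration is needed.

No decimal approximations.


Step 1. Integrate ∫(4*t**2*log(t)) dt by parts with u = log(t), dv = (4*t**2) dt, so v = 4*t**3/3 [assuming t > 0]: now 4*t**3*log(t)/3 + ∫(-4*t**2/3) dt.
Step 2. Evaluate the standard form: now 4*t**3*log(t)/3 - 4*t**3/9.
Answer: 4*t**3*log(t)/3 - 4*t**3/9.


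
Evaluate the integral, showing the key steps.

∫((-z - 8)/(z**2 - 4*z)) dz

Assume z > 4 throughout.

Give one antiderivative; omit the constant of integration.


Step 1. Decompose ∫((-z - 8)/(z**2 - 4*z)) dz by partial fractions, (-z - 8)/(z**2 - 4*z) = -3/(z - 4) + 2/z: now ∫(2/z) dz + ∫(-3/(z - 4)) dz.
Step 2. Evaluate the standard form [assuming z > 4]: now -3*log(z - 4) + ∫(2/z) dz.
Step 3. Evaluate the standard form [assuming z > 0]: now 2*log(z) - 3*log(z - 4).
Answer: 2*log(z) - 3*log(z - 4).


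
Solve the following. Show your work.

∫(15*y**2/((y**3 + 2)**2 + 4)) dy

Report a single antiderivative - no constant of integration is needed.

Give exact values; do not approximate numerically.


Step 1. Substitute u = y**3 + 2, turning ∫(15*y**2/((y**3 + 2)**2 + 4)) dy into ∫(5/(u**2 + 4)) du: now ∫(5/(u**2 + 4)) du.
Step 2. Evaluate the standard form: now 5*atan(u/2)/2.
Step 3. Substitute back u = y**3 + 2: now 5*atan(y**3/2 + 1)/2.
Answer: 5*atan(y**3/2 + 1)/2.


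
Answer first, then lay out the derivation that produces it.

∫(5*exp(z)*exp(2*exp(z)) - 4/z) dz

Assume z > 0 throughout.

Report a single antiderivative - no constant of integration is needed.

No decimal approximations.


The answer is 5*exp(2*exp(z))/2 - 4*log(z).
Step 1. Rewrite: now ∫(-4/z) dz + ∫(5*exp(z)*exp(2*exp(z))) dz.
Step 2. Substitute u = exp(z), turning ∫(5*exp(z)*exp(2*exp(z))) dz into ∫(5*exp(2*u)) du: now ∫(-4/z) dz + ∫(5*exp(2*u)) du.
Step 3. Evaluate the standard form: now 5*exp(2*u)/2 + ∫(-4/z) dz.
Step 4. Substitute back u = exp(z): now 5*exp(2*exp(z))/2 + ∫(-4/z) dz.
Step 5. Evaluate the standard form [assuming z > 0]: now 5*exp(2*exp(z))/2 - 4*log(z).
Answer: 5*exp(2*exp(z))/2 - 4*log(z).
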